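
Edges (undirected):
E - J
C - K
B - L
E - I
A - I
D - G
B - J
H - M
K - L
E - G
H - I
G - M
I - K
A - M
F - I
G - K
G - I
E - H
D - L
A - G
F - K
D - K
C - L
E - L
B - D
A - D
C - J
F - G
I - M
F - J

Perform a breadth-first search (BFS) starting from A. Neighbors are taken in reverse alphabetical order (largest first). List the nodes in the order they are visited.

Visit A; enqueue M, I, G, D → queue [M, I, G, D]
Visit M; enqueue H → queue [I, G, D, H]
Visit I; enqueue K, F, E → queue [G, D, H, K, F, E]
Visit G → queue [D, H, K, F, E]
Visit D; enqueue L, B → queue [H, K, F, E, L, B]
Visit H → queue [K, F, E, L, B]
Visit K; enqueue C → queue [F, E, L, B, C]
Visit F; enqueue J → queue [E, L, B, C, J]
Visit E → queue [L, B, C, J]
Visit L → queue [B, C, J]
Visit B → queue [C, J]
Visit C → queue [J]
Visit J → queue []

A M I G D H K F E L B C J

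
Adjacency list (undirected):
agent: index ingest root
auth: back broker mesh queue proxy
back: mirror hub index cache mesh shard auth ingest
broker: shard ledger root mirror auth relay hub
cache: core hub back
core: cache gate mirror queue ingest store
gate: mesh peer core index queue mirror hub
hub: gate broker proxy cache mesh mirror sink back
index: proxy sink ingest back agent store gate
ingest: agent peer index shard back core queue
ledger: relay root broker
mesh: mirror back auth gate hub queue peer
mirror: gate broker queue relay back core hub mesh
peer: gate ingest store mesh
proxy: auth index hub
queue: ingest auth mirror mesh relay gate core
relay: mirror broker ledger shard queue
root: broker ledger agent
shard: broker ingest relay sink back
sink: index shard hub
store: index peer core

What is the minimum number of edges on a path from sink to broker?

Level 0: sink
Level 1: hub, index, shard
Level 2: agent, back, broker, cache, gate, ingest, mesh, mirror, proxy, relay, store
Level 3: auth, core, ledger, peer, queue, root
broker first appears at level 2.

2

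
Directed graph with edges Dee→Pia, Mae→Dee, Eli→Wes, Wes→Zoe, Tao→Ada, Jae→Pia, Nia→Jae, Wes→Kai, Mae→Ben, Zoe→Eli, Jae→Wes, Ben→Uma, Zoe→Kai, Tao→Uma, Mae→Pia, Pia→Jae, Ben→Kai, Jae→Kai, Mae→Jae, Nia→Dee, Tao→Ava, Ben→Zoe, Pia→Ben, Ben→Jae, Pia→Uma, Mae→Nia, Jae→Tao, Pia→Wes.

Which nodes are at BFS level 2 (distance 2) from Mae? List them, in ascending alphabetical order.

Kai, Tao, Uma, Wes, Zoe

Level 0: Mae
Level 1: Ben, Dee, Jae, Nia, Pia
Level 2: Kai, Tao, Uma, Wes, Zoe
Level 3: Ada, Ava, Eli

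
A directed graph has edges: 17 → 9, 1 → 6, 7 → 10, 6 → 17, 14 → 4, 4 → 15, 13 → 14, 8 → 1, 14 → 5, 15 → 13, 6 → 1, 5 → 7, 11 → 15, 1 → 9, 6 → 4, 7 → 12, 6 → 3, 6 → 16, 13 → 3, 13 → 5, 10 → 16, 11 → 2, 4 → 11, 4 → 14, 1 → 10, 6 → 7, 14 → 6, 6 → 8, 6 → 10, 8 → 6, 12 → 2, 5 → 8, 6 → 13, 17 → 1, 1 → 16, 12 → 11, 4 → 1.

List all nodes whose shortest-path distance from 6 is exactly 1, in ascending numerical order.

Level 0: 6
Level 1: 1, 3, 4, 7, 8, 10, 13, 16, 17
Level 2: 5, 9, 11, 12, 14, 15
Level 3: 2

1, 3, 4, 7, 8, 10, 13, 16, 17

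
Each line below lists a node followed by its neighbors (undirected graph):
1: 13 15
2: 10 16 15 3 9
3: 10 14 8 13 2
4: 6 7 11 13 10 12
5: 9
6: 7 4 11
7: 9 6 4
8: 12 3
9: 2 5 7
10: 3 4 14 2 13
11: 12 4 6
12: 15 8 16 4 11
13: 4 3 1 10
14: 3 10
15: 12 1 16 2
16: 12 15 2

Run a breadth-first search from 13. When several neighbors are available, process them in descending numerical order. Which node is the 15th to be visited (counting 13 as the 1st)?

9

Visit 13; enqueue 10, 4, 3, 1 → queue [10, 4, 3, 1]
Visit 10; enqueue 14, 2 → queue [4, 3, 1, 14, 2]
Visit 4; enqueue 12, 11, 7, 6 → queue [3, 1, 14, 2, 12, 11, 7, 6]
Visit 3; enqueue 8 → queue [1, 14, 2, 12, 11, 7, 6, 8]
Visit 1; enqueue 15 → queue [14, 2, 12, 11, 7, 6, 8, 15]
Visit 14 → queue [2, 12, 11, 7, 6, 8, 15]
Visit 2; enqueue 16, 9 → queue [12, 11, 7, 6, 8, 15, 16, 9]
Visit 12 → queue [11, 7, 6, 8, 15, 16, 9]
Visit 11 → queue [7, 6, 8, 15, 16, 9]
Visit 7 → queue [6, 8, 15, 16, 9]
Visit 6 → queue [8, 15, 16, 9]
Visit 8 → queue [15, 16, 9]
Visit 15 → queue [16, 9]
Visit 16 → queue [9]
Visit 9; enqueue 5 → queue [5]
Visit 5 → queue []

Visit order: 13, 10, 4, 3, 1, 14, 2, 12, 11, 7, 6, 8, 15, 16, 9, 5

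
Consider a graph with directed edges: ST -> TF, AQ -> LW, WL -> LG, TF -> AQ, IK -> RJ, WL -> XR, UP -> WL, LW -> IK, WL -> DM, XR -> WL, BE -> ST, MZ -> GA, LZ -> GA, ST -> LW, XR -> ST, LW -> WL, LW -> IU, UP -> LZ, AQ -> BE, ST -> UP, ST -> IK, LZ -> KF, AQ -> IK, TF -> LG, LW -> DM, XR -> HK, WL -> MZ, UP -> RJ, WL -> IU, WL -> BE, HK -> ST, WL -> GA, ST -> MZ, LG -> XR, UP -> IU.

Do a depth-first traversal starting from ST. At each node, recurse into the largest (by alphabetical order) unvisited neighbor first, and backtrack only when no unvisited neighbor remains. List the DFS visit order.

ST -> UP -> WL -> XR -> HK -> MZ -> GA -> LG -> IU -> DM -> BE -> RJ -> LZ -> KF -> TF -> AQ -> LW -> IK

Visit ST
ST → UP
UP → WL
WL → XR
XR → HK
WL → MZ
MZ → GA
WL → LG
WL → IU
WL → DM
WL → BE
UP → RJ
UP → LZ
LZ → KF
ST → TF
TF → AQ
AQ → LW
LW → IK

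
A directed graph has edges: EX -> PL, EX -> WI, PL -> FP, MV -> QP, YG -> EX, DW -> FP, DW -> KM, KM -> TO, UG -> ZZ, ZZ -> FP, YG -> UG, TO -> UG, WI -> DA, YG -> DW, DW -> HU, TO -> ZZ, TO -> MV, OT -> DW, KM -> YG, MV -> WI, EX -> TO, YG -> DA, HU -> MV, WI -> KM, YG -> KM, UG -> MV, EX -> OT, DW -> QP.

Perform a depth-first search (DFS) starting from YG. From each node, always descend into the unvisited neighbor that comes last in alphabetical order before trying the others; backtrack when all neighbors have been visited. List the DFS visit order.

YG UG ZZ FP MV WI KM TO DA QP EX PL OT DW HU

Visit YG
YG → UG
UG → ZZ
ZZ → FP
UG → MV
MV → WI
WI → KM
KM → TO
WI → DA
MV → QP
YG → EX
EX → PL
EX → OT
OT → DW
DW → HU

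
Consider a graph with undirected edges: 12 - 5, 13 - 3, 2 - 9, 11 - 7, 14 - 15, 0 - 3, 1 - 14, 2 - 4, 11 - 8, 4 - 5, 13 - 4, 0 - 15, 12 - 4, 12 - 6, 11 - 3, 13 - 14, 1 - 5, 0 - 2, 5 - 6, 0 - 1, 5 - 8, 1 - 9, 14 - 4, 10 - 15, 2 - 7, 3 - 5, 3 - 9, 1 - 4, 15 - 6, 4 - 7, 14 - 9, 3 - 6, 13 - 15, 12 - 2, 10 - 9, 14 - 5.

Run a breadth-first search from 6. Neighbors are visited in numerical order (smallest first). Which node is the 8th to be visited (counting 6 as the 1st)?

11

Visit 6; enqueue 3, 5, 12, 15 → queue [3, 5, 12, 15]
Visit 3; enqueue 0, 9, 11, 13 → queue [5, 12, 15, 0, 9, 11, 13]
Visit 5; enqueue 1, 4, 8, 14 → queue [12, 15, 0, 9, 11, 13, 1, 4, 8, 14]
Visit 12; enqueue 2 → queue [15, 0, 9, 11, 13, 1, 4, 8, 14, 2]
Visit 15; enqueue 10 → queue [0, 9, 11, 13, 1, 4, 8, 14, 2, 10]
Visit 0 → queue [9, 11, 13, 1, 4, 8, 14, 2, 10]
Visit 9 → queue [11, 13, 1, 4, 8, 14, 2, 10]
Visit 11; enqueue 7 → queue [13, 1, 4, 8, 14, 2, 10, 7]
Visit 13 → queue [1, 4, 8, 14, 2, 10, 7]
Visit 1 → queue [4, 8, 14, 2, 10, 7]
Visit 4 → queue [8, 14, 2, 10, 7]
Visit 8 → queue [14, 2, 10, 7]
Visit 14 → queue [2, 10, 7]
Visit 2 → queue [10, 7]
Visit 10 → queue [7]
Visit 7 → queue []

Visit order: 6, 3, 5, 12, 15, 0, 9, 11, 13, 1, 4, 8, 14, 2, 10, 7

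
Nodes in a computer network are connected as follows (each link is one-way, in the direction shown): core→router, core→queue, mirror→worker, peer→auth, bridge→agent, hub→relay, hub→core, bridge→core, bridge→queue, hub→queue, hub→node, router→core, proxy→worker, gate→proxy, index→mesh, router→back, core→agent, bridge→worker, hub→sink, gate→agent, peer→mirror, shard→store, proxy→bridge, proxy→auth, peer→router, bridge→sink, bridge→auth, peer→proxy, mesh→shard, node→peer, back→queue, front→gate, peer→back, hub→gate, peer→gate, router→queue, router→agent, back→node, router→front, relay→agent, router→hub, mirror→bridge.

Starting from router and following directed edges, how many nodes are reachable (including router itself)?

BFS from router visits: router, agent, back, core, front, hub, queue, node, gate, relay, sink, peer, proxy, auth, mirror, bridge, worker
Reachable nodes: 17 of 21 total.

17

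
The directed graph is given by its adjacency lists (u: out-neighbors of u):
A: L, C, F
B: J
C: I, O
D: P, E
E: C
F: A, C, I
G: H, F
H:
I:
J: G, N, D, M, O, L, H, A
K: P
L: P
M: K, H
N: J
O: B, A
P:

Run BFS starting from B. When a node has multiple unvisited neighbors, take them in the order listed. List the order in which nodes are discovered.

Visit B; enqueue J → queue [J]
Visit J; enqueue G, N, D, M, O, L, H, A → queue [G, N, D, M, O, L, H, A]
Visit G; enqueue F → queue [N, D, M, O, L, H, A, F]
Visit N → queue [D, M, O, L, H, A, F]
Visit D; enqueue P, E → queue [M, O, L, H, A, F, P, E]
Visit M; enqueue K → queue [O, L, H, A, F, P, E, K]
Visit O → queue [L, H, A, F, P, E, K]
Visit L → queue [H, A, F, P, E, K]
Visit H → queue [A, F, P, E, K]
Visit A; enqueue C → queue [F, P, E, K, C]
Visit F; enqueue I → queue [P, E, K, C, I]
Visit P → queue [E, K, C, I]
Visit E → queue [K, C, I]
Visit K → queue [C, I]
Visit C → queue [I]
Visit I → queue []

B, J, G, N, D, M, O, L, H, A, F, P, E, K, C, I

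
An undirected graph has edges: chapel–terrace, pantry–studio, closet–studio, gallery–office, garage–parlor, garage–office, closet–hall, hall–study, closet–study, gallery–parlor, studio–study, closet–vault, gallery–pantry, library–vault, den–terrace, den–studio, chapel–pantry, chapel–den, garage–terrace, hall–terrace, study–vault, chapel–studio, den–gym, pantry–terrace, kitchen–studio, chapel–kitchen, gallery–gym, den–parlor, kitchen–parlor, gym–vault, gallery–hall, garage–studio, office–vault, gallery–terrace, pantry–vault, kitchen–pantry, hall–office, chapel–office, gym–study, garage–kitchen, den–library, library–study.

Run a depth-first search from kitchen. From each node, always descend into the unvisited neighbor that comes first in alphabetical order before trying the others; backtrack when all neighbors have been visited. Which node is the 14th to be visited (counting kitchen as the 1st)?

Visit kitchen
kitchen → chapel
chapel → den
den → gym
gym → gallery
gallery → hall
hall → closet
closet → studio
studio → garage
garage → office
office → vault
vault → library
library → study
vault → pantry
pantry → terrace
garage → parlor

Visit order: kitchen, chapel, den, gym, gallery, hall, closet, studio, garage, office, vault, library, study, pantry, terrace, parlor

pantry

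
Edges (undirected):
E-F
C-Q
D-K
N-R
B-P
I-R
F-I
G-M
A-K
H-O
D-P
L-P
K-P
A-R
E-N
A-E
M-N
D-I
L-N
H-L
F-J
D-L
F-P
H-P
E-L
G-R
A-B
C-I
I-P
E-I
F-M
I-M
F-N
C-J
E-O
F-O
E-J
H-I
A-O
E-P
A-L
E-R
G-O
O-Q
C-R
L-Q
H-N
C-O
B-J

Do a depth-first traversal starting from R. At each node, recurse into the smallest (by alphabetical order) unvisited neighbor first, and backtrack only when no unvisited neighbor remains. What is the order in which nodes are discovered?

R -> A -> B -> J -> C -> I -> D -> K -> P -> E -> F -> M -> G -> O -> H -> L -> N -> Q

Visit R
R → A
A → B
B → J
J → C
C → I
I → D
D → K
K → P
P → E
E → F
F → M
M → G
G → O
O → H
H → L
L → N
L → Q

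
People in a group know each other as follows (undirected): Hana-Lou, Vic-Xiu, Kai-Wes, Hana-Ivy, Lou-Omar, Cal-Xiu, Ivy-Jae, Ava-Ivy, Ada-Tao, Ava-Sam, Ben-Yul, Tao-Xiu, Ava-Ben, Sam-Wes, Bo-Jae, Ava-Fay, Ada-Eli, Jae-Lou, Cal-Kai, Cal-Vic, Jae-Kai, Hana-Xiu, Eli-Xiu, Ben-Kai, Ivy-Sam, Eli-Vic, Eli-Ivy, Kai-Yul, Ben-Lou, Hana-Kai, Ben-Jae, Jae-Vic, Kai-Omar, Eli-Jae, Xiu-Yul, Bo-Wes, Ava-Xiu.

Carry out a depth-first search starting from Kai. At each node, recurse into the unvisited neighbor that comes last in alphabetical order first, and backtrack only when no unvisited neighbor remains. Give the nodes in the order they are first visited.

Kai -> Yul -> Xiu -> Vic -> Jae -> Lou -> Omar -> Hana -> Ivy -> Sam -> Wes -> Bo -> Ava -> Fay -> Ben -> Eli -> Ada -> Tao -> Cal

Visit Kai
Kai → Yul
Yul → Xiu
Xiu → Vic
Vic → Jae
Jae → Lou
Lou → Omar
Lou → Hana
Hana → Ivy
Ivy → Sam
Sam → Wes
Wes → Bo
Sam → Ava
Ava → Fay
Ava → Ben
Ivy → Eli
Eli → Ada
Ada → Tao
Vic → Cal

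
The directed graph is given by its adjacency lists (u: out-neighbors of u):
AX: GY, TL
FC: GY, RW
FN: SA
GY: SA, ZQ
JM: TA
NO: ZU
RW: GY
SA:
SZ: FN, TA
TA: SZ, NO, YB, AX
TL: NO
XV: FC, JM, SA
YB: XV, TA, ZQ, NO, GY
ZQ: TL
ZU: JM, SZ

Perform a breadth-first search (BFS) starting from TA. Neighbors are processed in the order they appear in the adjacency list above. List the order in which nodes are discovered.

TA SZ NO YB AX FN ZU XV ZQ GY TL SA JM FC RW

Visit TA; enqueue SZ, NO, YB, AX → queue [SZ, NO, YB, AX]
Visit SZ; enqueue FN → queue [NO, YB, AX, FN]
Visit NO; enqueue ZU → queue [YB, AX, FN, ZU]
Visit YB; enqueue XV, ZQ, GY → queue [AX, FN, ZU, XV, ZQ, GY]
Visit AX; enqueue TL → queue [FN, ZU, XV, ZQ, GY, TL]
Visit FN; enqueue SA → queue [ZU, XV, ZQ, GY, TL, SA]
Visit ZU; enqueue JM → queue [XV, ZQ, GY, TL, SA, JM]
Visit XV; enqueue FC → queue [ZQ, GY, TL, SA, JM, FC]
Visit ZQ → queue [GY, TL, SA, JM, FC]
Visit GY → queue [TL, SA, JM, FC]
Visit TL → queue [SA, JM, FC]
Visit SA → queue [JM, FC]
Visit JM → queue [FC]
Visit FC; enqueue RW → queue [RW]
Visit RW → queue []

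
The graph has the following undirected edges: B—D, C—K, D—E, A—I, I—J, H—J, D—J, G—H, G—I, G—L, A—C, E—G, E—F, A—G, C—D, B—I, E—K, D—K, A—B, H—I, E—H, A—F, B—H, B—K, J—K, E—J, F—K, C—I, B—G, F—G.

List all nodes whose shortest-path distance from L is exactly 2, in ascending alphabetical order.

A, B, E, F, H, I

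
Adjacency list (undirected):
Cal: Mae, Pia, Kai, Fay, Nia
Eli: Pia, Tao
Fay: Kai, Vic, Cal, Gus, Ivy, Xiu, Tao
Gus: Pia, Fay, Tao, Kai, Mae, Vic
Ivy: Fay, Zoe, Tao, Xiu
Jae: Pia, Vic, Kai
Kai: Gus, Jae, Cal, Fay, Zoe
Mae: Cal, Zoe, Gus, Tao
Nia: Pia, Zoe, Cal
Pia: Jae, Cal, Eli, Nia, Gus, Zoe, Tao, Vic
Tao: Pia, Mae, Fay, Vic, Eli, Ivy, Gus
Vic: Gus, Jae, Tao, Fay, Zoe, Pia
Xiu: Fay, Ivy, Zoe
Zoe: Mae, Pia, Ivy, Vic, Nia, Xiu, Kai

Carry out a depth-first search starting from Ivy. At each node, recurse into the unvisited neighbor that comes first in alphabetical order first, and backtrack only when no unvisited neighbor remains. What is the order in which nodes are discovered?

Ivy -> Fay -> Cal -> Kai -> Gus -> Mae -> Tao -> Eli -> Pia -> Jae -> Vic -> Zoe -> Nia -> Xiu

Visit Ivy
Ivy → Fay
Fay → Cal
Cal → Kai
Kai → Gus
Gus → Mae
Mae → Tao
Tao → Eli
Eli → Pia
Pia → Jae
Jae → Vic
Vic → Zoe
Zoe → Nia
Zoe → Xiu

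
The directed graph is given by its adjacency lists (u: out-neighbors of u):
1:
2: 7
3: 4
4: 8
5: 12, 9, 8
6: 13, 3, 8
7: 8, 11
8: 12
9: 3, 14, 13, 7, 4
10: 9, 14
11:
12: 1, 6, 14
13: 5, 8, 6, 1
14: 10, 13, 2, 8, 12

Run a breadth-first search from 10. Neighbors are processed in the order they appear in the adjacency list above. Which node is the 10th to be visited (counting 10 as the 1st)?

12

Visit 10; enqueue 9, 14 → queue [9, 14]
Visit 9; enqueue 3, 13, 7, 4 → queue [14, 3, 13, 7, 4]
Visit 14; enqueue 2, 8, 12 → queue [3, 13, 7, 4, 2, 8, 12]
Visit 3 → queue [13, 7, 4, 2, 8, 12]
Visit 13; enqueue 5, 6, 1 → queue [7, 4, 2, 8, 12, 5, 6, 1]
Visit 7; enqueue 11 → queue [4, 2, 8, 12, 5, 6, 1, 11]
Visit 4 → queue [2, 8, 12, 5, 6, 1, 11]
Visit 2 → queue [8, 12, 5, 6, 1, 11]
Visit 8 → queue [12, 5, 6, 1, 11]
Visit 12 → queue [5, 6, 1, 11]
Visit 5 → queue [6, 1, 11]
Visit 6 → queue [1, 11]
Visit 1 → queue [11]
Visit 11 → queue []

Visit order: 10, 9, 14, 3, 13, 7, 4, 2, 8, 12, 5, 6, 1, 11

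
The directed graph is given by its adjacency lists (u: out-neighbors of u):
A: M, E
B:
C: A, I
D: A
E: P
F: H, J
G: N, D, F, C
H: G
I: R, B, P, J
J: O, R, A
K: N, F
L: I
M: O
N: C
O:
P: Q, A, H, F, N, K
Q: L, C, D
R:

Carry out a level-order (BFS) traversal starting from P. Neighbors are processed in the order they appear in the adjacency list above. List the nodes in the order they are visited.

P -> Q -> A -> H -> F -> N -> K -> L -> C -> D -> M -> E -> G -> J -> I -> O -> R -> B

Visit P; enqueue Q, A, H, F, N, K → queue [Q, A, H, F, N, K]
Visit Q; enqueue L, C, D → queue [A, H, F, N, K, L, C, D]
Visit A; enqueue M, E → queue [H, F, N, K, L, C, D, M, E]
Visit H; enqueue G → queue [F, N, K, L, C, D, M, E, G]
Visit F; enqueue J → queue [N, K, L, C, D, M, E, G, J]
Visit N → queue [K, L, C, D, M, E, G, J]
Visit K → queue [L, C, D, M, E, G, J]
Visit L; enqueue I → queue [C, D, M, E, G, J, I]
Visit C → queue [D, M, E, G, J, I]
Visit D → queue [M, E, G, J, I]
Visit M; enqueue O → queue [E, G, J, I, O]
Visit E → queue [G, J, I, O]
Visit G → queue [J, I, O]
Visit J; enqueue R → queue [I, O, R]
Visit I; enqueue B → queue [O, R, B]
Visit O → queue [R, B]
Visit R → queue [B]
Visit B → queue []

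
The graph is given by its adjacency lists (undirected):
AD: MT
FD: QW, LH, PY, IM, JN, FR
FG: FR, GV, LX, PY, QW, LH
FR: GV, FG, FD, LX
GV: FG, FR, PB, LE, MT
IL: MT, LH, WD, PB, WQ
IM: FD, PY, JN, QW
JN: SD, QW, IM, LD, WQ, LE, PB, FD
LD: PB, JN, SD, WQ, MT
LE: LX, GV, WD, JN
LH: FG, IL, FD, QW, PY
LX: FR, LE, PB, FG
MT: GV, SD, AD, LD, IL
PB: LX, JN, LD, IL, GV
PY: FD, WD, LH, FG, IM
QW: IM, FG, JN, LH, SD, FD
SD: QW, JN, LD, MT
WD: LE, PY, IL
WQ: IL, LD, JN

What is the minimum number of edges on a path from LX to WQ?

Level 0: LX
Level 1: FG, FR, LE, PB
Level 2: FD, GV, IL, JN, LD, LH, PY, QW, WD
Level 3: IM, MT, SD, WQ
Level 4: AD
WQ first appears at level 3.

3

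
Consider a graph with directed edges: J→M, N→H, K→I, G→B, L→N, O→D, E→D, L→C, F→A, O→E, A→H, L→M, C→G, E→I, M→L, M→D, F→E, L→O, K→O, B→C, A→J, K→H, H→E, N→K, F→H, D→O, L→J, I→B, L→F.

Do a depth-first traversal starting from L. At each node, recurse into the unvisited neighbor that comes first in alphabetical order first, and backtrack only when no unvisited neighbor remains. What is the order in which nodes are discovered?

Visit L
L → C
C → G
G → B
L → F
F → A
A → H
H → E
E → D
D → O
E → I
A → J
J → M
L → N
N → K

L, C, G, B, F, A, H, E, D, O, I, J, M, N, K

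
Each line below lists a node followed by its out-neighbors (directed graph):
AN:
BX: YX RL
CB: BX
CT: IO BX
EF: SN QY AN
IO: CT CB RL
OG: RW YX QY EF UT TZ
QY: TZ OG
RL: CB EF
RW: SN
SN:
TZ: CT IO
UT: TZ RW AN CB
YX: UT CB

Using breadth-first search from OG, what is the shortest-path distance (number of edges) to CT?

2

Level 0: OG
Level 1: EF, QY, RW, TZ, UT, YX
Level 2: AN, CB, CT, IO, SN
Level 3: BX, RL
CT first appears at level 2.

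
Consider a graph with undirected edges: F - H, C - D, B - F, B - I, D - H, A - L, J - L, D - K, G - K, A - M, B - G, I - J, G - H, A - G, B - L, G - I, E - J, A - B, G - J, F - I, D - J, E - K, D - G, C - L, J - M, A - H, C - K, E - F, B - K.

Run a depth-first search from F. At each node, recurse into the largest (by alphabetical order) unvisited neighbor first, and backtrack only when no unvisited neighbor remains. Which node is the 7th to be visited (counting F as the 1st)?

C

Visit F
F → I
I → J
J → M
M → A
A → L
L → C
C → K
K → G
G → H
H → D
G → B
K → E

Visit order: F, I, J, M, A, L, C, K, G, H, D, B, E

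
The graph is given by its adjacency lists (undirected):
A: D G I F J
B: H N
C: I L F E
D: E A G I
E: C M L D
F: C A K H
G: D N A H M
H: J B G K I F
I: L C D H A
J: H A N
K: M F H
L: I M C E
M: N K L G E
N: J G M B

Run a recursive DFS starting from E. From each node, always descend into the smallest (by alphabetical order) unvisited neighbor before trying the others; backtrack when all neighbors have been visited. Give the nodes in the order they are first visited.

E → C → F → A → D → G → H → B → N → J → M → K → L → I

Visit E
E → C
C → F
F → A
A → D
D → G
G → H
H → B
B → N
N → J
N → M
M → K
M → L
L → I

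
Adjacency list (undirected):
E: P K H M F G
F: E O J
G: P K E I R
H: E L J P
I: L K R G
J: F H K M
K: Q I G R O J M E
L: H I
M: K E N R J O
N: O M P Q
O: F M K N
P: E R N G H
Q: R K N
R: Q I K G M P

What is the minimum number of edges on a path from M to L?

Level 0: M
Level 1: E, J, K, N, O, R
Level 2: F, G, H, I, P, Q
Level 3: L
L first appears at level 3.

3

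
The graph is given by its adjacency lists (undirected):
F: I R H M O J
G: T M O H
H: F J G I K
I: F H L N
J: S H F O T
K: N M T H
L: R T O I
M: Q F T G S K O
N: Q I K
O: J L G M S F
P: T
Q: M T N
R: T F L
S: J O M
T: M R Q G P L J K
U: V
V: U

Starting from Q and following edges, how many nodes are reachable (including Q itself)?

BFS from Q visits: Q, M, T, N, F, G, S, K, O, R, P, L, J, I, H
Reachable nodes: 15 of 17 total.

15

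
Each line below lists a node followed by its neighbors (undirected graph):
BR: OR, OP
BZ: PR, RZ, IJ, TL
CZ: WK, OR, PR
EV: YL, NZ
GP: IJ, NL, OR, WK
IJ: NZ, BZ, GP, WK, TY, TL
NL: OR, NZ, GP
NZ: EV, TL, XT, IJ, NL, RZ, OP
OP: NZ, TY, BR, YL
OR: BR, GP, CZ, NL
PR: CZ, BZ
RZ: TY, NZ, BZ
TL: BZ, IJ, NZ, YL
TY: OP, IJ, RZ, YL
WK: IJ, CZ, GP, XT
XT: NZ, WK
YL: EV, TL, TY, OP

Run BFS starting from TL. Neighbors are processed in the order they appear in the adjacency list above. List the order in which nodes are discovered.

Visit TL; enqueue BZ, IJ, NZ, YL → queue [BZ, IJ, NZ, YL]
Visit BZ; enqueue PR, RZ → queue [IJ, NZ, YL, PR, RZ]
Visit IJ; enqueue GP, WK, TY → queue [NZ, YL, PR, RZ, GP, WK, TY]
Visit NZ; enqueue EV, XT, NL, OP → queue [YL, PR, RZ, GP, WK, TY, EV, XT, NL, OP]
Visit YL → queue [PR, RZ, GP, WK, TY, EV, XT, NL, OP]
Visit PR; enqueue CZ → queue [RZ, GP, WK, TY, EV, XT, NL, OP, CZ]
Visit RZ → queue [GP, WK, TY, EV, XT, NL, OP, CZ]
Visit GP; enqueue OR → queue [WK, TY, EV, XT, NL, OP, CZ, OR]
Visit WK → queue [TY, EV, XT, NL, OP, CZ, OR]
Visit TY → queue [EV, XT, NL, OP, CZ, OR]
Visit EV → queue [XT, NL, OP, CZ, OR]
Visit XT → queue [NL, OP, CZ, OR]
Visit NL → queue [OP, CZ, OR]
Visit OP; enqueue BR → queue [CZ, OR, BR]
Visit CZ → queue [OR, BR]
Visit OR → queue [BR]
Visit BR → queue []

TL → BZ → IJ → NZ → YL → PR → RZ → GP → WK → TY → EV → XT → NL → OP → CZ → OR → BR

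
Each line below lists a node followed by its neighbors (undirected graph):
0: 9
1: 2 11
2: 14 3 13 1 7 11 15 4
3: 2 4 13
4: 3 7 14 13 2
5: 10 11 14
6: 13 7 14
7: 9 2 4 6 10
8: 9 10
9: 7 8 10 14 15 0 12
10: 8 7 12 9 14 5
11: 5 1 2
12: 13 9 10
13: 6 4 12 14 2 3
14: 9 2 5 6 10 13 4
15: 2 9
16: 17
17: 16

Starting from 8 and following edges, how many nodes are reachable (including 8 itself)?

BFS from 8 visits: 8, 10, 9, 14, 12, 7, 5, 15, 0, 13, 6, 4, 2, 11, 3, 1
Reachable nodes: 16 of 18 total.

16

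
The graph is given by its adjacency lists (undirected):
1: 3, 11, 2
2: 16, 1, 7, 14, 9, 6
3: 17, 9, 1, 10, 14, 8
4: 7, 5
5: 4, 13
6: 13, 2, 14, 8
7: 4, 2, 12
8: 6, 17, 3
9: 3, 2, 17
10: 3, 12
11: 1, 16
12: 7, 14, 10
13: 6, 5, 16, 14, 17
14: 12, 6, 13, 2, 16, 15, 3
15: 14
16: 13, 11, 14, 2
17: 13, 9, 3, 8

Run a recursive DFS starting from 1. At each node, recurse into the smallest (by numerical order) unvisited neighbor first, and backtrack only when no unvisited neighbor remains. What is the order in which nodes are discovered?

Visit 1
1 → 2
2 → 6
6 → 8
8 → 3
3 → 9
9 → 17
17 → 13
13 → 5
5 → 4
4 → 7
7 → 12
12 → 10
12 → 14
14 → 15
14 → 16
16 → 11

1 2 6 8 3 9 17 13 5 4 7 12 10 14 15 16 11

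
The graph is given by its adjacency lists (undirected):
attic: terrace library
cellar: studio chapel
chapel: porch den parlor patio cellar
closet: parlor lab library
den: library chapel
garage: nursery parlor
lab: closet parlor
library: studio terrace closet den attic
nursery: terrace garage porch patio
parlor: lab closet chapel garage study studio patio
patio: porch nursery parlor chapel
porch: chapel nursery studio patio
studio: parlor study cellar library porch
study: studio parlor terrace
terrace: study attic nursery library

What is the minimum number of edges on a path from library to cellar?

2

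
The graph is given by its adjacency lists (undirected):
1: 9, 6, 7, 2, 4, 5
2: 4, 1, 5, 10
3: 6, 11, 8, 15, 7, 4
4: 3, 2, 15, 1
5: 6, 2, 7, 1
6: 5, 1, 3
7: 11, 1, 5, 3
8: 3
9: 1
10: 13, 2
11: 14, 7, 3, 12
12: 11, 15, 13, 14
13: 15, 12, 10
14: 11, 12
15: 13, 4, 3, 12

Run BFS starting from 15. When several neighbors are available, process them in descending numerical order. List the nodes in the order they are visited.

Visit 15; enqueue 13, 12, 4, 3 → queue [13, 12, 4, 3]
Visit 13; enqueue 10 → queue [12, 4, 3, 10]
Visit 12; enqueue 14, 11 → queue [4, 3, 10, 14, 11]
Visit 4; enqueue 2, 1 → queue [3, 10, 14, 11, 2, 1]
Visit 3; enqueue 8, 7, 6 → queue [10, 14, 11, 2, 1, 8, 7, 6]
Visit 10 → queue [14, 11, 2, 1, 8, 7, 6]
Visit 14 → queue [11, 2, 1, 8, 7, 6]
Visit 11 → queue [2, 1, 8, 7, 6]
Visit 2; enqueue 5 → queue [1, 8, 7, 6, 5]
Visit 1; enqueue 9 → queue [8, 7, 6, 5, 9]
Visit 8 → queue [7, 6, 5, 9]
Visit 7 → queue [6, 5, 9]
Visit 6 → queue [5, 9]
Visit 5 → queue [9]
Visit 9 → queue []

15 13 12 4 3 10 14 11 2 1 8 7 6 5 9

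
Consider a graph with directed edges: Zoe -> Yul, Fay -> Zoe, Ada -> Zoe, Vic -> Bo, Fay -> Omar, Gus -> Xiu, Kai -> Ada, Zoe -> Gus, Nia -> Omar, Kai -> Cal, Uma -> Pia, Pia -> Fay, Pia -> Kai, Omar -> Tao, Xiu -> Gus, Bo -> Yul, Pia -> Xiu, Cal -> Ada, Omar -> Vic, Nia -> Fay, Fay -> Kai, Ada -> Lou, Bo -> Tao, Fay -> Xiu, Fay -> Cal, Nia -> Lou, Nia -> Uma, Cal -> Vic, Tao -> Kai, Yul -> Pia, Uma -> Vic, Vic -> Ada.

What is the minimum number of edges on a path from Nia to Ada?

3

Level 0: Nia
Level 1: Fay, Lou, Omar, Uma
Level 2: Cal, Kai, Pia, Tao, Vic, Xiu, Zoe
Level 3: Ada, Bo, Gus, Yul
Ada first appears at level 3.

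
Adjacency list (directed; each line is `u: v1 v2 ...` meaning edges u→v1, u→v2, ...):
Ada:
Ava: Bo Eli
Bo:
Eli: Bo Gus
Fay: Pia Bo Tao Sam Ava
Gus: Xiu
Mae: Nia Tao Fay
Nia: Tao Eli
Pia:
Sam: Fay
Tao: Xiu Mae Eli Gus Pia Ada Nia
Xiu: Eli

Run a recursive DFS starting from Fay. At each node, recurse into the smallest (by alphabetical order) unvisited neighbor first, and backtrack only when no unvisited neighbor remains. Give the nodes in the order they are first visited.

Fay Ava Bo Eli Gus Xiu Pia Sam Tao Ada Mae Nia

Visit Fay
Fay → Ava
Ava → Bo
Ava → Eli
Eli → Gus
Gus → Xiu
Fay → Pia
Fay → Sam
Fay → Tao
Tao → Ada
Tao → Mae
Mae → Nia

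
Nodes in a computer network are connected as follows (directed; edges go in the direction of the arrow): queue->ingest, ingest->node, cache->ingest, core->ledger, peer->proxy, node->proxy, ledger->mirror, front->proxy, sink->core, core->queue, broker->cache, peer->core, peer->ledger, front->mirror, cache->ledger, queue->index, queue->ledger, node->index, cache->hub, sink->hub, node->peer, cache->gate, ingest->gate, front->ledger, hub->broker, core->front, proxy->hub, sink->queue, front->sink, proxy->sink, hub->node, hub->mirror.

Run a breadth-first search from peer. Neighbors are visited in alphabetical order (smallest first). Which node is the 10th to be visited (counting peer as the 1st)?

Visit peer; enqueue core, ledger, proxy → queue [core, ledger, proxy]
Visit core; enqueue front, queue → queue [ledger, proxy, front, queue]
Visit ledger; enqueue mirror → queue [proxy, front, queue, mirror]
Visit proxy; enqueue hub, sink → queue [front, queue, mirror, hub, sink]
Visit front → queue [queue, mirror, hub, sink]
Visit queue; enqueue index, ingest → queue [mirror, hub, sink, index, ingest]
Visit mirror → queue [hub, sink, index, ingest]
Visit hub; enqueue broker, node → queue [sink, index, ingest, broker, node]
Visit sink → queue [index, ingest, broker, node]
Visit index → queue [ingest, broker, node]
Visit ingest; enqueue gate → queue [broker, node, gate]
Visit broker; enqueue cache → queue [node, gate, cache]
Visit node → queue [gate, cache]
Visit gate → queue [cache]
Visit cache → queue []

Visit order: peer, core, ledger, proxy, front, queue, mirror, hub, sink, index, ingest, broker, node, gate, cache

index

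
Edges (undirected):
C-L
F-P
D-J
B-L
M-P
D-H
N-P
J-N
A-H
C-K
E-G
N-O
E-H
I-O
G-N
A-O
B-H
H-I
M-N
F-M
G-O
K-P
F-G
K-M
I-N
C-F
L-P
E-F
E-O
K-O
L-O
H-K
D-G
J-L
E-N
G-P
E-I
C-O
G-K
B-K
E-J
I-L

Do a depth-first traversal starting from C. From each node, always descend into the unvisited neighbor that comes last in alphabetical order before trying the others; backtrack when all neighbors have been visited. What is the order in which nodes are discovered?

C O N P M K H I L J E G F D B A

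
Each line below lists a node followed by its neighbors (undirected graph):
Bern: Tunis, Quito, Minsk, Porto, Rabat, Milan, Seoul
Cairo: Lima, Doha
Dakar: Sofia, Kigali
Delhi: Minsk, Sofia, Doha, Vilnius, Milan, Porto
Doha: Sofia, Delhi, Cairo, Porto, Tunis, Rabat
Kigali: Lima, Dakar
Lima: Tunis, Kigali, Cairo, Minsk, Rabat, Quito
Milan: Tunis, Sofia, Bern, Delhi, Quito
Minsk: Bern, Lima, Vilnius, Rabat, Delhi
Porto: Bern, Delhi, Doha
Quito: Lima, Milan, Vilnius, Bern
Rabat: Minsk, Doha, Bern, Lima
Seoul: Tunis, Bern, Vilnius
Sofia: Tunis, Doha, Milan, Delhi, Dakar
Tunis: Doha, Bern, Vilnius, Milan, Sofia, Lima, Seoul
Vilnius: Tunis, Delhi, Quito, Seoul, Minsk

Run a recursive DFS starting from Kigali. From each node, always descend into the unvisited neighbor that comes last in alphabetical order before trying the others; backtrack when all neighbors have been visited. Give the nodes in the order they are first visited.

Visit Kigali
Kigali → Lima
Lima → Tunis
Tunis → Vilnius
Vilnius → Seoul
Seoul → Bern
Bern → Rabat
Rabat → Minsk
Minsk → Delhi
Delhi → Sofia
Sofia → Milan
Milan → Quito
Sofia → Doha
Doha → Porto
Doha → Cairo
Sofia → Dakar

Kigali, Lima, Tunis, Vilnius, Seoul, Bern, Rabat, Minsk, Delhi, Sofia, Milan, Quito, Doha, Porto, Cairo, Dakar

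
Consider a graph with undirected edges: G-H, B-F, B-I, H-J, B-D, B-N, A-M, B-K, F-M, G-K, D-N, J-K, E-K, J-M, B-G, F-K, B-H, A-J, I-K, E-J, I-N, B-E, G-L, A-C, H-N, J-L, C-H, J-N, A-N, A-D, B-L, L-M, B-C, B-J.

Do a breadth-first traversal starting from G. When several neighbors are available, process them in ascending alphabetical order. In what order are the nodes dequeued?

G -> B -> H -> K -> L -> C -> D -> E -> F -> I -> J -> N -> M -> A

Visit G; enqueue B, H, K, L → queue [B, H, K, L]
Visit B; enqueue C, D, E, F, I, J, N → queue [H, K, L, C, D, E, F, I, J, N]
Visit H → queue [K, L, C, D, E, F, I, J, N]
Visit K → queue [L, C, D, E, F, I, J, N]
Visit L; enqueue M → queue [C, D, E, F, I, J, N, M]
Visit C; enqueue A → queue [D, E, F, I, J, N, M, A]
Visit D → queue [E, F, I, J, N, M, A]
Visit E → queue [F, I, J, N, M, A]
Visit F → queue [I, J, N, M, A]
Visit I → queue [J, N, M, A]
Visit J → queue [N, M, A]
Visit N → queue [M, A]
Visit M → queue [A]
Visit A → queue []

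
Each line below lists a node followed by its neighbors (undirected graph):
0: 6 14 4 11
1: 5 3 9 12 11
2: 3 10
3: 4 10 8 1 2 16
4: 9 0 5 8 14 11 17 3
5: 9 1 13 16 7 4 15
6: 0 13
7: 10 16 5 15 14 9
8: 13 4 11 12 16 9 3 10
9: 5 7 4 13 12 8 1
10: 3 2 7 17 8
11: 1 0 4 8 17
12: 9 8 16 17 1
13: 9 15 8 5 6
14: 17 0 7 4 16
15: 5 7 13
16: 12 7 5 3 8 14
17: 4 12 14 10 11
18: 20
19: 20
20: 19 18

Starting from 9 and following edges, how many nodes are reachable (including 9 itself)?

BFS from 9 visits: 9, 5, 7, 4, 13, 12, 8, 1, 16, 15, 10, 14, 0, 11, 17, 3, 6, 2
Reachable nodes: 18 of 21 total.

18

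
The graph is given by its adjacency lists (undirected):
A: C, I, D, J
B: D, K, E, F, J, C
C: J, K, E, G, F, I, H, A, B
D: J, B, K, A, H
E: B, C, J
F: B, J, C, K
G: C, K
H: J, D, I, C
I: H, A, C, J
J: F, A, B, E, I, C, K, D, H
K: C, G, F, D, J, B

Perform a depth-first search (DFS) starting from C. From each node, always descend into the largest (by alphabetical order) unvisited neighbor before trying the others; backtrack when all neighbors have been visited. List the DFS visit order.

Visit C
C → K
K → J
J → I
I → H
H → D
D → B
B → F
B → E
D → A
K → G

C → K → J → I → H → D → B → F → E → A → G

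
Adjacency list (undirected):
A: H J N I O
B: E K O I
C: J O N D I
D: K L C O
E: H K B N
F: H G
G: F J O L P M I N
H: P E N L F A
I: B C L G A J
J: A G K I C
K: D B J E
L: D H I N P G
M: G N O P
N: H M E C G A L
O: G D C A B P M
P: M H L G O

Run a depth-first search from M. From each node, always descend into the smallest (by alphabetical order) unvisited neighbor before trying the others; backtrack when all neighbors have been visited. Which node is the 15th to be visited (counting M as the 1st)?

Visit M
M → G
G → F
F → H
H → A
A → I
I → B
B → E
E → K
K → D
D → C
C → J
C → N
N → L
L → P
P → O

Visit order: M, G, F, H, A, I, B, E, K, D, C, J, N, L, P, O

P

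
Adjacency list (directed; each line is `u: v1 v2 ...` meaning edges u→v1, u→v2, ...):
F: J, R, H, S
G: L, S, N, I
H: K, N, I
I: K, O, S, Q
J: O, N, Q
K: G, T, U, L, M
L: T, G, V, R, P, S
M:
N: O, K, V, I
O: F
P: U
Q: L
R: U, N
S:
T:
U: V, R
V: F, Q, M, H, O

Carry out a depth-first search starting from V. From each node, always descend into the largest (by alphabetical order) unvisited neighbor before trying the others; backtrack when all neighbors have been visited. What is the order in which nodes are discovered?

V -> Q -> L -> T -> S -> R -> U -> N -> O -> F -> J -> H -> K -> M -> G -> I -> P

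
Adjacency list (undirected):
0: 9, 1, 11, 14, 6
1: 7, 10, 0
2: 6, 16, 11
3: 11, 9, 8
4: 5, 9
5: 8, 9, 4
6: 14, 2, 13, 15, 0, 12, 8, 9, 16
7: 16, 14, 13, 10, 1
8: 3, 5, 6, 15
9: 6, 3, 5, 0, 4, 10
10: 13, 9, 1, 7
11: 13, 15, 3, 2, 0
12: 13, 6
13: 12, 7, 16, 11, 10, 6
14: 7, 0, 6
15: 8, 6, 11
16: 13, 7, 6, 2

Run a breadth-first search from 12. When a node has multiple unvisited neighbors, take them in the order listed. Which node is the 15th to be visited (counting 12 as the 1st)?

Visit 12; enqueue 13, 6 → queue [13, 6]
Visit 13; enqueue 7, 16, 11, 10 → queue [6, 7, 16, 11, 10]
Visit 6; enqueue 14, 2, 15, 0, 8, 9 → queue [7, 16, 11, 10, 14, 2, 15, 0, 8, 9]
Visit 7; enqueue 1 → queue [16, 11, 10, 14, 2, 15, 0, 8, 9, 1]
Visit 16 → queue [11, 10, 14, 2, 15, 0, 8, 9, 1]
Visit 11; enqueue 3 → queue [10, 14, 2, 15, 0, 8, 9, 1, 3]
Visit 10 → queue [14, 2, 15, 0, 8, 9, 1, 3]
Visit 14 → queue [2, 15, 0, 8, 9, 1, 3]
Visit 2 → queue [15, 0, 8, 9, 1, 3]
Visit 15 → queue [0, 8, 9, 1, 3]
Visit 0 → queue [8, 9, 1, 3]
Visit 8; enqueue 5 → queue [9, 1, 3, 5]
Visit 9; enqueue 4 → queue [1, 3, 5, 4]
Visit 1 → queue [3, 5, 4]
Visit 3 → queue [5, 4]
Visit 5 → queue [4]
Visit 4 → queue []

Visit order: 12, 13, 6, 7, 16, 11, 10, 14, 2, 15, 0, 8, 9, 1, 3, 5, 4

3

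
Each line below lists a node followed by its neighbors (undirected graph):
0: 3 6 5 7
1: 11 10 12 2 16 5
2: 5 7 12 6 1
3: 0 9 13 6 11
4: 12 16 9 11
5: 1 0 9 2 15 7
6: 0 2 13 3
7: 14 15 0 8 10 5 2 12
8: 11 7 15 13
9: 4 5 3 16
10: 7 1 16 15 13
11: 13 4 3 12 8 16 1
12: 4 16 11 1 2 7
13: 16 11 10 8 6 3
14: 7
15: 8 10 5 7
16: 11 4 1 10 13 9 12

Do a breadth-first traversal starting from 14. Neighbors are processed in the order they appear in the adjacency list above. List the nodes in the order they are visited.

14 → 7 → 15 → 0 → 8 → 10 → 5 → 2 → 12 → 3 → 6 → 11 → 13 → 1 → 16 → 9 → 4

Visit 14; enqueue 7 → queue [7]
Visit 7; enqueue 15, 0, 8, 10, 5, 2, 12 → queue [15, 0, 8, 10, 5, 2, 12]
Visit 15 → queue [0, 8, 10, 5, 2, 12]
Visit 0; enqueue 3, 6 → queue [8, 10, 5, 2, 12, 3, 6]
Visit 8; enqueue 11, 13 → queue [10, 5, 2, 12, 3, 6, 11, 13]
Visit 10; enqueue 1, 16 → queue [5, 2, 12, 3, 6, 11, 13, 1, 16]
Visit 5; enqueue 9 → queue [2, 12, 3, 6, 11, 13, 1, 16, 9]
Visit 2 → queue [12, 3, 6, 11, 13, 1, 16, 9]
Visit 12; enqueue 4 → queue [3, 6, 11, 13, 1, 16, 9, 4]
Visit 3 → queue [6, 11, 13, 1, 16, 9, 4]
Visit 6 → queue [11, 13, 1, 16, 9, 4]
Visit 11 → queue [13, 1, 16, 9, 4]
Visit 13 → queue [1, 16, 9, 4]
Visit 1 → queue [16, 9, 4]
Visit 16 → queue [9, 4]
Visit 9 → queue [4]
Visit 4 → queue []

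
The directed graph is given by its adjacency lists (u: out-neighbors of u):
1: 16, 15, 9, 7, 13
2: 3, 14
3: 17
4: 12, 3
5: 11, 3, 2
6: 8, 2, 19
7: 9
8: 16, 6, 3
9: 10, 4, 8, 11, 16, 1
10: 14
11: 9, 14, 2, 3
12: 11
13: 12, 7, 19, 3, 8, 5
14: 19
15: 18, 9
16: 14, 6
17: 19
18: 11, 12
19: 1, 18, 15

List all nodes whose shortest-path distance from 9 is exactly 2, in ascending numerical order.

Level 0: 9
Level 1: 1, 4, 8, 10, 11, 16
Level 2: 2, 3, 6, 7, 12, 13, 14, 15
Level 3: 5, 17, 18, 19

2, 3, 6, 7, 12, 13, 14, 15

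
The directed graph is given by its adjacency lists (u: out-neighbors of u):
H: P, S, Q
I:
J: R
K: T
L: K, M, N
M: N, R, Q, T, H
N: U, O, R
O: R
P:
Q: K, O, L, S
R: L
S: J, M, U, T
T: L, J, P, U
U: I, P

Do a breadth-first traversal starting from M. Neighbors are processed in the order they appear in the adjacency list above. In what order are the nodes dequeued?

Visit M; enqueue N, R, Q, T, H → queue [N, R, Q, T, H]
Visit N; enqueue U, O → queue [R, Q, T, H, U, O]
Visit R; enqueue L → queue [Q, T, H, U, O, L]
Visit Q; enqueue K, S → queue [T, H, U, O, L, K, S]
Visit T; enqueue J, P → queue [H, U, O, L, K, S, J, P]
Visit H → queue [U, O, L, K, S, J, P]
Visit U; enqueue I → queue [O, L, K, S, J, P, I]
Visit O → queue [L, K, S, J, P, I]
Visit L → queue [K, S, J, P, I]
Visit K → queue [S, J, P, I]
Visit S → queue [J, P, I]
Visit J → queue [P, I]
Visit P → queue [I]
Visit I → queue []

M -> N -> R -> Q -> T -> H -> U -> O -> L -> K -> S -> J -> P -> I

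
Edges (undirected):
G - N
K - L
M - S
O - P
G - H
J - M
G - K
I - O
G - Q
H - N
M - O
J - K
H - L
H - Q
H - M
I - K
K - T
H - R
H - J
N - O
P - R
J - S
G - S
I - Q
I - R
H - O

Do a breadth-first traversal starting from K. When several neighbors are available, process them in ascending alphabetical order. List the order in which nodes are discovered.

Visit K; enqueue G, I, J, L, T → queue [G, I, J, L, T]
Visit G; enqueue H, N, Q, S → queue [I, J, L, T, H, N, Q, S]
Visit I; enqueue O, R → queue [J, L, T, H, N, Q, S, O, R]
Visit J; enqueue M → queue [L, T, H, N, Q, S, O, R, M]
Visit L → queue [T, H, N, Q, S, O, R, M]
Visit T → queue [H, N, Q, S, O, R, M]
Visit H → queue [N, Q, S, O, R, M]
Visit N → queue [Q, S, O, R, M]
Visit Q → queue [S, O, R, M]
Visit S → queue [O, R, M]
Visit O; enqueue P → queue [R, M, P]
Visit R → queue [M, P]
Visit M → queue [P]
Visit P → queue []

K → G → I → J → L → T → H → N → Q → S → O → R → M → P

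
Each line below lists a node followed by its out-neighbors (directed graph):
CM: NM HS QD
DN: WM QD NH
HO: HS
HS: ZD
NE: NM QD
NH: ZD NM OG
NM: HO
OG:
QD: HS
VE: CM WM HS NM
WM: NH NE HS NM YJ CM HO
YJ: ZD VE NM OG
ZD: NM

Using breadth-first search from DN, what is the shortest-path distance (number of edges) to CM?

Level 0: DN
Level 1: NH, QD, WM
Level 2: CM, HO, HS, NE, NM, OG, YJ, ZD
Level 3: VE
CM first appears at level 2.

2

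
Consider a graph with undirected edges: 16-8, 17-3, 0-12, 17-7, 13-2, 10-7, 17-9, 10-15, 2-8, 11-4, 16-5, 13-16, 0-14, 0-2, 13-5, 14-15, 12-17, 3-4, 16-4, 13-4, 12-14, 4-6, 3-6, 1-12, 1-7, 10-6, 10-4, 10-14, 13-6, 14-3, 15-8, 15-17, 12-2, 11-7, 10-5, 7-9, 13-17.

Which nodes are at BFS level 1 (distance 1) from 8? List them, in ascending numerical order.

2, 15, 16

Level 0: 8
Level 1: 2, 15, 16
Level 2: 0, 4, 5, 10, 12, 13, 14, 17
Level 3: 1, 3, 6, 7, 9, 11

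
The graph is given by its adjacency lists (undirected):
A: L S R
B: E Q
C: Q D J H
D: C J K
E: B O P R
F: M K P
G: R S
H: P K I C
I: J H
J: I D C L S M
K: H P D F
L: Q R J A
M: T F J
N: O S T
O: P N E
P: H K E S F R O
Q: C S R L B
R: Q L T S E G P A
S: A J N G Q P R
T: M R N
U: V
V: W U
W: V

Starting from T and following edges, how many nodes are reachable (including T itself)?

20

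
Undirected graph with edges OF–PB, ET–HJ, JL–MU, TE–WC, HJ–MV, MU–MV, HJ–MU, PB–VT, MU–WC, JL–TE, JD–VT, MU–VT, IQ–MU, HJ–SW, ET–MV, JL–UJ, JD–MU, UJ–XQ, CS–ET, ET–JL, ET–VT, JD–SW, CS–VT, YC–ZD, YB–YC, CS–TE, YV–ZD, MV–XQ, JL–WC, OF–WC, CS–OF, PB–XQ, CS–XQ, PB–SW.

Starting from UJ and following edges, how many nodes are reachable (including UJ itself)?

BFS from UJ visits: UJ, JL, XQ, ET, MU, TE, WC, CS, MV, PB, HJ, VT, IQ, JD, OF, SW
Reachable nodes: 16 of 20 total.

16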